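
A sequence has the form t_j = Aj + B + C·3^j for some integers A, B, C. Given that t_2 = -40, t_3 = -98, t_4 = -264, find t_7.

Plug in j = 2, 3, 4: 2A + B + 9C = -40; 3A + B + 27C = -98; 4A + B + 81C = -264.
Subtracting the first from the second: A + 18C = -58.
Subtracting the second from the third: A + 54C = -166.
Solving: C = -3, A = -4, then B = -5.
Therefore t_7 = -28 + (-5) + (-3)·2187 = -6594.

-6594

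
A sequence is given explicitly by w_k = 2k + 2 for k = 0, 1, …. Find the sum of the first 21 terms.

462

Over k = 0..20: Σk = 210.
Total = (2)·210 + (2)·21 = 462.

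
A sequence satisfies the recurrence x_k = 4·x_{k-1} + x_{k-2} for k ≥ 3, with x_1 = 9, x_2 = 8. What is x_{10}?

Applying the relation repeatedly:
x_3 = 41  x_4 = 172  x_5 = 729  x_6 = 3088  x_7 = 13081  x_8 = 55412  x_9 = 234729  x_{10} = 994328.

994328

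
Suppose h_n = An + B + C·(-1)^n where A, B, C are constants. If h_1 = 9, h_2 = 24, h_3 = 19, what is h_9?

Plug in n = 1, 2, 3: A + B - C = 9; 2A + B + C = 24; 3A + B - C = 19.
Subtracting the first from the second: A + 2C = 15.
Subtracting the second from the third: A - 2C = -5.
Solving: C = 5, A = 5, then B = 9.
Therefore h_9 = 45 + 9 + 5·(-1) = 49.

49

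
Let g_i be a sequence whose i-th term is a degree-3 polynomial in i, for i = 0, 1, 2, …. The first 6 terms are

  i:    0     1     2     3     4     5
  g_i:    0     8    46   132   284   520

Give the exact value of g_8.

1st diffs: 8, 38, 86, 152, 236.
2nd diffs: 30, 48, 66, 84.
3rd diffs: 18, 18, 18 (constant).
Newton forward-difference form: g_i = 8·C(i,1) + 30·C(i,2) + 18·C(i,3).
At i = 8: i = 8, so g_8 = 64 + 840 + 1008 = 1912.

1912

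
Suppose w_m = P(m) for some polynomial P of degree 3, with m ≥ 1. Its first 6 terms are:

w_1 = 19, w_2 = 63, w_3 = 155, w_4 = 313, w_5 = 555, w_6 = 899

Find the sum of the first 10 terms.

1st diffs: 44, 92, 158, 242, 344.
2nd diffs: 48, 66, 84, 102.
3rd diffs: 18, 18, 18 (constant).
Newton forward-difference form: w_m = 19 + 44·C(m-1,1) + 48·C(m-1,2) + 18·C(m-1,3).
Continuing: 1363, 1965, 2723, 3655.
Summing m = 1..10 (10 terms) gives 11710.

11710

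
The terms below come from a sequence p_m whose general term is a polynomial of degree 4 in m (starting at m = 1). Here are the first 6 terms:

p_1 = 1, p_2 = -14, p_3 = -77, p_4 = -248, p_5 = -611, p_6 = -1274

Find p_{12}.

1st diffs: -15, -63, -171, -363, -663.
2nd diffs: -48, -108, -192, -300.
3rd diffs: -60, -84, -108.
4th diffs: -24, -24 (constant).
Newton forward-difference form: p_m = 1 + (-15)·C(m-1,1) + (-48)·C(m-1,2) + (-60)·C(m-1,3) + (-24)·C(m-1,4).
At m = 12: m-1 = 11, so p_{12} = 1 - 165 - 2640 - 9900 - 7920 = -20624.

-20624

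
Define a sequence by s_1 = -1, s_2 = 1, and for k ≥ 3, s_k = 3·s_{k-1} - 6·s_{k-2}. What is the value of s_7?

-351

s_3 = 9; s_4 = 21; s_5 = 9; s_6 = -99; s_7 = -351.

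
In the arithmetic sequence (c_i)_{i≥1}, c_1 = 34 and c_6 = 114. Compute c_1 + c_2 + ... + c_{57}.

Common difference d = (114 - 34) / (6 - 1) = 16.
c_i = 34 + (i - 1)·16.
c_{57} = 930; S = 57·(34 + 930)/2 = 27474.

27474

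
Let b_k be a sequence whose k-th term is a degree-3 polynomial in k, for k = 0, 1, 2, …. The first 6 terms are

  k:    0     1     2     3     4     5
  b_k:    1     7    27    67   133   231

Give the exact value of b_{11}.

1st diffs: 6, 20, 40, 66, 98.
2nd diffs: 14, 20, 26, 32.
3rd diffs: 6, 6, 6 (constant).
Newton forward-difference form: b_k = 1 + 6·C(k,1) + 14·C(k,2) + 6·C(k,3).
At k = 11: k = 11, so b_{11} = 1 + 66 + 770 + 990 = 1827.

1827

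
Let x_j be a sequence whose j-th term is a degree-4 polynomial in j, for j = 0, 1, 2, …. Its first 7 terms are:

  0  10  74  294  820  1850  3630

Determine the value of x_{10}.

1st diffs: 10, 64, 220, 526, 1030, 1780.
2nd diffs: 54, 156, 306, 504, 750.
3rd diffs: 102, 150, 198, 246.
4th diffs: 48, 48, 48 (constant).
Newton forward-difference form: x_j = 10·C(j,1) + 54·C(j,2) + 102·C(j,3) + 48·C(j,4).
At j = 10: j = 10, so x_{10} = 100 + 2430 + 12240 + 10080 = 24850.

24850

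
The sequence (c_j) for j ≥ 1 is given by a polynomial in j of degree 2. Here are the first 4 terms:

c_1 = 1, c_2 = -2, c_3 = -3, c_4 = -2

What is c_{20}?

286

1st diffs: -3, -1, 1.
2nd diffs: 2, 2 (constant).
Newton forward-difference form: c_j = 1 + (-3)·C(j-1,1) + 2·C(j-1,2).
At j = 20: j-1 = 19, so c_{20} = 1 - 57 + 342 = 286.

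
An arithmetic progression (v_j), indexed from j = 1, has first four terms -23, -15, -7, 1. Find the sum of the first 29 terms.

Common difference d = 8.
v_j = -23 + (j - 1)·8.
v_{29} = 201; S = 29·(-23 + 201)/2 = 2581.

2581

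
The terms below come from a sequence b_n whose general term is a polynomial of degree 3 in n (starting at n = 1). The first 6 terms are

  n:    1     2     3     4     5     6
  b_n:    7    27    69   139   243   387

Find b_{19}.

1st diffs: 20, 42, 70, 104, 144.
2nd diffs: 22, 28, 34, 40.
3rd diffs: 6, 6, 6 (constant).
So b_n = n^3 + 5n^2 - 2n + 3.
Evaluating at n = 19 gives b_{19} = 8629.

8629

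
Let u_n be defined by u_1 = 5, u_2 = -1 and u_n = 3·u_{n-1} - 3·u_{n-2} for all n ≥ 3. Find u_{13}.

3645

u_3 = -18; u_4 = -51; u_5 = -99; …; u_{10} = 1377; u_{11} = 2673; u_{12} = 3888; u_{13} = 3645.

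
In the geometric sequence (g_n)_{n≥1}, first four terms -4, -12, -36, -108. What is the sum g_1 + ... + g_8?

Common ratio r = 3.
g_n = (-4)·3^(n-1).
S = (-4)·(3^8 - 1)/(3 - 1) = (-4)·(6561 - 1)/(2) = -13120.

-13120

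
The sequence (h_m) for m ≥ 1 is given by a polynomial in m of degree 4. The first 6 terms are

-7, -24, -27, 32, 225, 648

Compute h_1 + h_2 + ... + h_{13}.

67795

1st diffs: -17, -3, 59, 193, 423.
2nd diffs: 14, 62, 134, 230.
3rd diffs: 48, 72, 96.
4th diffs: 24, 24 (constant).
Newton forward-difference form: h_m = -7 + (-17)·C(m-1,1) + 14·C(m-1,2) + 48·C(m-1,3) + 24·C(m-1,4).
Continuing: …, 1421, 2688, 4617, 7400, …, h_{13} = 23153.
Summing m = 1..13 (13 terms) gives 67795.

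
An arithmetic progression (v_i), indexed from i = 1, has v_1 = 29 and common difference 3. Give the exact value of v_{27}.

107

v_i = 29 + (i - 1)·3.
v_{27} = 29 + 26·3 = 107.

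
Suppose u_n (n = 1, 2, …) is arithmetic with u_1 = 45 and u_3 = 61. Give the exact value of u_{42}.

373

Common difference d = (61 - 45) / (3 - 1) = 8.
u_n = 45 + (n - 1)·8.
u_{42} = 45 + 41·8 = 373.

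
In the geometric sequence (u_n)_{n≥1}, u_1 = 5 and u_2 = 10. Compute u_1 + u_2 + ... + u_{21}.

Common ratio r = 2.
u_n = 5·2^(n-1).
S = 5·(2^21 - 1)/(2 - 1) = 5·(2097152 - 1)/(1) = 10485755.

10485755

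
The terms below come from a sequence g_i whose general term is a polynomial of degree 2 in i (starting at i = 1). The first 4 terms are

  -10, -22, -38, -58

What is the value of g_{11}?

1st diffs: -12, -16, -20.
2nd diffs: -4, -4 (constant).
Newton forward-difference form: g_i = -10 + (-12)·C(i-1,1) + (-4)·C(i-1,2).
At i = 11: i-1 = 10, so g_{11} = -10 - 120 - 180 = -310.

-310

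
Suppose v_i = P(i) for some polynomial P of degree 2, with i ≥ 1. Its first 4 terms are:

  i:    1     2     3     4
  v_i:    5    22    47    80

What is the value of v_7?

1st diffs: 17, 25, 33.
2nd diffs: 8, 8 (constant).
So v_i = 4i^2 + 5i - 4.
Evaluating at i = 7 gives v_7 = 227.

227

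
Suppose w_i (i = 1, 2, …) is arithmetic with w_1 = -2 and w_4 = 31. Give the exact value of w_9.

Common difference d = (31 - (-2)) / (4 - 1) = 11.
w_i = -2 + (i - 1)·11.
w_9 = -2 + 8·11 = 86.

86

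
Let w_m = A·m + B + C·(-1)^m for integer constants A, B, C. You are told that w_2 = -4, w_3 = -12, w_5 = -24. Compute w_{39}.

At m = 2, 3, 5: 2A + B + C = -4; 3A + B - C = -12; 5A + B - C = -24.
Subtracting the first from the second: A - 2C = -8.
Subtracting the second from the third: 2A = -12.
Solving: C = 1, A = -6, then B = 7.
Hence w_{39} = -6·39 + 7 + 1·(-1) = -228.

-228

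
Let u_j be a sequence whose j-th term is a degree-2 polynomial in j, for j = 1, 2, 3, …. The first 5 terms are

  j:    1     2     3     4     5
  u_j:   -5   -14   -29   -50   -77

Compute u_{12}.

-434

1st diffs: -9, -15, -21, -27.
2nd diffs: -6, -6, -6 (constant).
So u_j = -3j^2 - 2.
Evaluating at j = 12 gives u_{12} = -434.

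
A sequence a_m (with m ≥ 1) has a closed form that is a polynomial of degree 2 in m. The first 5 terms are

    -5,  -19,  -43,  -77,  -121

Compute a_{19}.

-1787

1st diffs: -14, -24, -34, -44.
2nd diffs: -10, -10, -10 (constant).
Newton forward-difference form: a_m = -5 + (-14)·C(m-1,1) + (-10)·C(m-1,2).
At m = 19: m-1 = 18, so a_{19} = -5 - 252 - 1530 = -1787.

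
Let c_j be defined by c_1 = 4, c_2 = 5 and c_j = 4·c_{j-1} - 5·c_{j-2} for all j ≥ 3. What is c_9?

c_3 = 0; c_4 = -25; c_5 = -100; c_6 = -275; c_7 = -600; c_8 = -1025; c_9 = -1100.

-1100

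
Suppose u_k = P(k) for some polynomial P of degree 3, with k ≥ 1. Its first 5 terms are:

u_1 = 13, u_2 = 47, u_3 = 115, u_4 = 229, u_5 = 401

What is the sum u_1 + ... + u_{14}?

27664

1st diffs: 34, 68, 114, 172.
2nd diffs: 34, 46, 58.
3rd diffs: 12, 12 (constant).
Newton forward-difference form: u_k = 13 + 34·C(k-1,1) + 34·C(k-1,2) + 12·C(k-1,3).
Continuing: …, 643, 967, 1385, 1909, …, u_{14} = 6539.
Summing k = 1..14 (14 terms) gives 27664.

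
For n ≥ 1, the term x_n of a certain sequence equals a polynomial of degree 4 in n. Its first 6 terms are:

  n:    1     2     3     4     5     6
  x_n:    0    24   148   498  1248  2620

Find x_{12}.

42394

1st diffs: 24, 124, 350, 750, 1372.
2nd diffs: 100, 226, 400, 622.
3rd diffs: 126, 174, 222.
4th diffs: 48, 48 (constant).
Newton forward-difference form: x_n = 24·C(n-1,1) + 100·C(n-1,2) + 126·C(n-1,3) + 48·C(n-1,4).
At n = 12: n-1 = 11, so x_{12} = 264 + 5500 + 20790 + 15840 = 42394.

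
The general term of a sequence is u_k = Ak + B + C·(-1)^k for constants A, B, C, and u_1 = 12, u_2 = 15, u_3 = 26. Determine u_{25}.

Plug in k = 1, 2, 3: A + B - C = 12; 2A + B + C = 15; 3A + B - C = 26.
Subtracting the first from the second: A + 2C = 3.
Subtracting the second from the third: A - 2C = 11.
Solving: C = -2, A = 7, then B = 3.
Therefore u_{25} = 175 + 3 + (-2)·(-1) = 180.

180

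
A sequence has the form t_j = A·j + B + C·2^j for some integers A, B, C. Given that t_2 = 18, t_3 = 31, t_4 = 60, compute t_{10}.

Write the equations: 2A + B + 4C = 18; 3A + B + 8C = 31; 4A + B + 16C = 60.
Subtracting the first from the second: A + 4C = 13.
Subtracting the second from the third: A + 8C = 29.
Solving: C = 4, A = -3, then B = 8.
Hence t_{10} = -3·10 + 8 + 4·1024 = 4074.

4074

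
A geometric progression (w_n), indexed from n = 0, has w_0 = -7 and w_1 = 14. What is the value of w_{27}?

939524096

Common ratio r = -2.
w_n = (-7)·(-2)^(n-0).
w_{27} = (-7)·(-2)^27 = 939524096.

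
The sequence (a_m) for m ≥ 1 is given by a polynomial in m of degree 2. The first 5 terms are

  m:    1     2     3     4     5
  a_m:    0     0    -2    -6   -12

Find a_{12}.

-110

1st diffs: 0, -2, -4, -6.
2nd diffs: -2, -2, -2 (constant).
Newton forward-difference form: a_m = (-2)·C(m-1,2).
At m = 12: m-1 = 11, so a_{12} = -110 = -110.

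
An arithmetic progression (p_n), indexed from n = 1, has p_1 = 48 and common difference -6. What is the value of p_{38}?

p_n = 48 + (n - 1)·(-6).
p_{38} = 48 + 37·(-6) = -174.

-174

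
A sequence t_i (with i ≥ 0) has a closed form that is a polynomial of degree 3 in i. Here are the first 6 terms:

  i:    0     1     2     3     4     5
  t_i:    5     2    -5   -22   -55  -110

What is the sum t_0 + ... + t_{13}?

1st diffs: -3, -7, -17, -33, -55.
2nd diffs: -4, -10, -16, -22.
3rd diffs: -6, -6, -6 (constant).
Newton forward-difference form: t_i = 5 + (-3)·C(i,1) + (-4)·C(i,2) + (-6)·C(i,3).
Continuing: …, -193, -310, -467, -670, …, t_{13} = -2062.
Summing i = 0..13 (14 terms) gives -7665.

-7665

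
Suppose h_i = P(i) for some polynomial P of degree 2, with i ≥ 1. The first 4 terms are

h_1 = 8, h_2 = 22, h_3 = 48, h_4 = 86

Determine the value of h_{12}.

822

1st diffs: 14, 26, 38.
2nd diffs: 12, 12 (constant).
So h_i = 6i^2 - 4i + 6.
Evaluating at i = 12 gives h_{12} = 822.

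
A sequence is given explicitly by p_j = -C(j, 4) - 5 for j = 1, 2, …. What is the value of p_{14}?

-1006

C(14, 4) = 1001, so p_{14} = -1006.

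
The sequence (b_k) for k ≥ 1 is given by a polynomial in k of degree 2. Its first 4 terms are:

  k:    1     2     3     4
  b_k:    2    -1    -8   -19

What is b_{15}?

1st diffs: -3, -7, -11.
2nd diffs: -4, -4 (constant).
So b_k = -2k^2 + 3k + 1.
Evaluating at k = 15 gives b_{15} = -404.

-404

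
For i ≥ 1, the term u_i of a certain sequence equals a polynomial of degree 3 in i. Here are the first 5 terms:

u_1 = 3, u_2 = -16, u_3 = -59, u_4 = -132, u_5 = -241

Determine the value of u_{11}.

1st diffs: -19, -43, -73, -109.
2nd diffs: -24, -30, -36.
3rd diffs: -6, -6 (constant).
So u_i = -i^3 - 6i^2 + 6i + 4.
Evaluating at i = 11 gives u_{11} = -1987.

-1987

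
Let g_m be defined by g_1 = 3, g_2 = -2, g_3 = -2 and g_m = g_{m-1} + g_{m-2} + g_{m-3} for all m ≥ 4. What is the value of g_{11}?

-166

g_4 = -1, g_5 = -5, g_6 = -8, g_7 = -14, g_8 = -27, g_9 = -49, g_{10} = -90, g_{11} = -166.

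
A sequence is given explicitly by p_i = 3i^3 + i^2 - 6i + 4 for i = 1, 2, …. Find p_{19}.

20828

p_{19} = 3·19^3 + 1·19^2 - 6·19 + 4 = 20828.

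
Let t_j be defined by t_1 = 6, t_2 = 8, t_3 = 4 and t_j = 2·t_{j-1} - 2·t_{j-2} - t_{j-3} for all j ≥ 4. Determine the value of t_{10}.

498

Iterate the recurrence:
t_4 = -14  t_5 = -44  t_6 = -64  t_7 = -26  t_8 = 120  t_9 = 356  t_{10} = 498.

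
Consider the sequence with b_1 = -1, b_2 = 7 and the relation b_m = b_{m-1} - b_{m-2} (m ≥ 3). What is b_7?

Iterate the recurrence:
b_3 = 8  b_4 = 1  b_5 = -7  b_6 = -8  b_7 = -1.

-1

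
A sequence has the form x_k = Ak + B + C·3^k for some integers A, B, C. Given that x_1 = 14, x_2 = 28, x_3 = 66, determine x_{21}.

Plug in k = 1, 2, 3: A + B + 3C = 14; 2A + B + 9C = 28; 3A + B + 27C = 66.
Subtracting the first from the second: A + 6C = 14.
Subtracting the second from the third: A + 18C = 38.
Solving: C = 2, A = 2, then B = 6.
Hence x_{21} = 2·21 + 6 + 2·10460353203 = 20920706454.

20920706454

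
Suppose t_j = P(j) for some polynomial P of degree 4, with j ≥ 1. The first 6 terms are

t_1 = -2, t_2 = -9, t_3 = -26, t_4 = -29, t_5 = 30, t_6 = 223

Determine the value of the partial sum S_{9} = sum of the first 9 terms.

4938

1st diffs: -7, -17, -3, 59, 193.
2nd diffs: -10, 14, 62, 134.
3rd diffs: 24, 48, 72.
4th diffs: 24, 24 (constant).
Newton forward-difference form: t_j = -2 + (-7)·C(j-1,1) + (-10)·C(j-1,2) + 24·C(j-1,3) + 24·C(j-1,4).
Continuing: 646, 1419, 2686.
Summing j = 1..9 (9 terms) gives 4938.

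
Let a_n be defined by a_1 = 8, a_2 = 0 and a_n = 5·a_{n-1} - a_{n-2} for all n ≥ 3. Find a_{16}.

-5865594280

Applying the relation repeatedly:
a_3 = -8; a_4 = -40; a_5 = -192; …; a_{13} = -53327992; a_{14} = -255509760; a_{15} = -1224220808; a_{16} = -5865594280.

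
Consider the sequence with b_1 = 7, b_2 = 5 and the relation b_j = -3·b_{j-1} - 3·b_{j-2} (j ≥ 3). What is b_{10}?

b_3 = -36  b_4 = 93  b_5 = -171  b_6 = 234  b_7 = -189  b_8 = -135  b_9 = 972  b_{10} = -2511.

-2511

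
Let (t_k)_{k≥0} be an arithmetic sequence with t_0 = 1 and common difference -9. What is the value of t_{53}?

t_k = 1 + (k - 0)·(-9).
t_{53} = 1 + 53·(-9) = -476.

-476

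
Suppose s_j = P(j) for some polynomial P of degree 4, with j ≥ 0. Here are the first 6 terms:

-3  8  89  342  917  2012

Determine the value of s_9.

17232

1st diffs: 11, 81, 253, 575, 1095.
2nd diffs: 70, 172, 322, 520.
3rd diffs: 102, 150, 198.
4th diffs: 48, 48 (constant).
Newton forward-difference form: s_j = -3 + 11·C(j,1) + 70·C(j,2) + 102·C(j,3) + 48·C(j,4).
At j = 9: j = 9, so s_9 = -3 + 99 + 2520 + 8568 + 6048 = 17232.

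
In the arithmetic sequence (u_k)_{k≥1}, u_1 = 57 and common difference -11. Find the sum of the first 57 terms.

u_k = 57 + (k - 1)·(-11).
u_{57} = -559; S = 57·(57 + (-559))/2 = -14307.

-14307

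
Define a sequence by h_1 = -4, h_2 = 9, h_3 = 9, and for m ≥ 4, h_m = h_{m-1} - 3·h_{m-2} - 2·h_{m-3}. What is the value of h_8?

381

Iterate the recurrence:
h_4 = -10  h_5 = -55  h_6 = -43  h_7 = 142  h_8 = 381.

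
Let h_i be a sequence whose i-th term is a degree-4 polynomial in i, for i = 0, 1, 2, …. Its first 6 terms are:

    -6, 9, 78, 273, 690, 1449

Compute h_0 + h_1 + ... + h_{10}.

1st diffs: 15, 69, 195, 417, 759.
2nd diffs: 54, 126, 222, 342.
3rd diffs: 72, 96, 120.
4th diffs: 24, 24 (constant).
Newton forward-difference form: h_i = -6 + 15·C(i,1) + 54·C(i,2) + 72·C(i,3) + 24·C(i,4).
Continuing: …, 2694, 4593, 7338, 11145, …, h_{10} = 16254.
Summing i = 0..10 (11 terms) gives 44517.

44517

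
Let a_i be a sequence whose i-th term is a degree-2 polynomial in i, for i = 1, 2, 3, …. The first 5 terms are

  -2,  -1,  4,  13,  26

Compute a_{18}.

559

1st diffs: 1, 5, 9, 13.
2nd diffs: 4, 4, 4 (constant).
Newton forward-difference form: a_i = -2 + 1·C(i-1,1) + 4·C(i-1,2).
At i = 18: i-1 = 17, so a_{18} = -2 + 17 + 544 = 559.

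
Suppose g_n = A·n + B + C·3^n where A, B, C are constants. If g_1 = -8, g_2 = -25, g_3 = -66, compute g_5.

-508

The three given values yield: A + B + 3C = -8; 2A + B + 9C = -25; 3A + B + 27C = -66.
Subtracting the first from the second: A + 6C = -17.
Subtracting the second from the third: A + 18C = -41.
Solving: C = -2, A = -5, then B = 3.
So g_n = -5·n + 3 + (-2)·3^n; at n=5 this is -508.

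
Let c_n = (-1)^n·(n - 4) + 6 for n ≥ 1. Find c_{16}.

18

(-1)^16 = 1; n - 4 at n=16 is 12; so c_{16} = 18.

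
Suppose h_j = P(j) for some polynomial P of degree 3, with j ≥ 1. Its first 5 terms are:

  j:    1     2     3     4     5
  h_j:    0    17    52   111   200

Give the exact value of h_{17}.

5792

1st diffs: 17, 35, 59, 89.
2nd diffs: 18, 24, 30.
3rd diffs: 6, 6 (constant).
Newton forward-difference form: h_j = 17·C(j-1,1) + 18·C(j-1,2) + 6·C(j-1,3).
At j = 17: j-1 = 16, so h_{17} = 272 + 2160 + 3360 = 5792.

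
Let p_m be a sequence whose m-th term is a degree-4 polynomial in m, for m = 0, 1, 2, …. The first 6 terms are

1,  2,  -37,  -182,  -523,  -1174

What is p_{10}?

-14749

1st diffs: 1, -39, -145, -341, -651.
2nd diffs: -40, -106, -196, -310.
3rd diffs: -66, -90, -114.
4th diffs: -24, -24 (constant).
So p_m = -m^4 - 5m^3 + 2m^2 + 5m + 1.
Evaluating at m = 10 gives p_{10} = -14749.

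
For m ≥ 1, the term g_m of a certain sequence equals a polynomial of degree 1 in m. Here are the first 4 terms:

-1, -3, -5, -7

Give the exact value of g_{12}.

1st diffs: -2, -2, -2 (constant).
So g_m = -2m + 1.
Evaluating at m = 12 gives g_{12} = -23.

-23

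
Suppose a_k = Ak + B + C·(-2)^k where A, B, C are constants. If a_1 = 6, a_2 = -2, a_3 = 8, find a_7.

120

Write the equations: A + B - 2C = 6; 2A + B + 4C = -2; 3A + B - 8C = 8.
Subtracting the first from the second: A + 6C = -8.
Subtracting the second from the third: A - 12C = 10.
Solving: C = -1, A = -2, then B = 6.
So a_k = -2·k + 6 + (-1)·(-2)^k; at k=7 this is 120.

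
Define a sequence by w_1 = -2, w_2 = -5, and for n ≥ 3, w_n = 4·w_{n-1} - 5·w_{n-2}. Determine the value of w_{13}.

w_3 = -10;  w_4 = -15;  w_5 = -10;  …;  w_{10} = 2635;  w_{11} = 3590;  w_{12} = 1185;  w_{13} = -13210.

-13210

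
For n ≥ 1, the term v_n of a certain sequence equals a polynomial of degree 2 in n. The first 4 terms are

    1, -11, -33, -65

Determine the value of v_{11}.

-569

1st diffs: -12, -22, -32.
2nd diffs: -10, -10 (constant).
Newton forward-difference form: v_n = 1 + (-12)·C(n-1,1) + (-10)·C(n-1,2).
At n = 11: n-1 = 10, so v_{11} = 1 - 120 - 450 = -569.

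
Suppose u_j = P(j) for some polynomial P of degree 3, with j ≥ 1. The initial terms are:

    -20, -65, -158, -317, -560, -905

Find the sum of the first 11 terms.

1st diffs: -45, -93, -159, -243, -345.
2nd diffs: -48, -66, -84, -102.
3rd diffs: -18, -18, -18 (constant).
So u_j = -3j^3 - 6j^2 - 6j - 5.
Continuing: …, -1370, -1973, -2732, -3665, …, u_{11} = -4790.
Summing j = 1..11 (11 terms) gives -16555.

-16555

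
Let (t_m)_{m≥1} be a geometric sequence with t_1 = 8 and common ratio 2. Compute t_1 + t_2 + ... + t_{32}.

t_m = 8·2^(m-1).
S = 8·(2^32 - 1)/(2 - 1) = 8·(4294967296 - 1)/(1) = 34359738360.

34359738360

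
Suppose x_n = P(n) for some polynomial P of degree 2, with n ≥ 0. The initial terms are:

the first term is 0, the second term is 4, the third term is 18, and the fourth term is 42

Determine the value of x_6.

1st diffs: 4, 14, 24.
2nd diffs: 10, 10 (constant).
Newton forward-difference form: x_n = 4·C(n,1) + 10·C(n,2).
At n = 6: n = 6, so x_6 = 24 + 150 = 174.

174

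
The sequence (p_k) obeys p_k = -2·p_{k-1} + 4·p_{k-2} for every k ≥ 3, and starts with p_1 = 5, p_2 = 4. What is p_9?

5888

Compute successive terms:
p_3 = 12;  p_4 = -8;  p_5 = 64;  p_6 = -160;  p_7 = 576;  p_8 = -1792;  p_9 = 5888.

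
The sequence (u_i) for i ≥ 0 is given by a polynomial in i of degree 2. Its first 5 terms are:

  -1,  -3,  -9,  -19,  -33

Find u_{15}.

1st diffs: -2, -6, -10, -14.
2nd diffs: -4, -4, -4 (constant).
Newton forward-difference form: u_i = -1 + (-2)·C(i,1) + (-4)·C(i,2).
At i = 15: i = 15, so u_{15} = -1 - 30 - 420 = -451.

-451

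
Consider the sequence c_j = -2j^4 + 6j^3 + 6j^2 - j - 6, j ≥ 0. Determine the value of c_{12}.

-30258

c_{12} = -2·12^4 + 6·12^3 + 6·12^2 - 1·12 - 6 = -30258.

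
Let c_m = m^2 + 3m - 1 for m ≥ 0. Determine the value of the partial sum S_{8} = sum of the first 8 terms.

216

Over m = 0..7: Σm = 28, Σm² = 140.
Total = (1)·140 + (3)·28 + (-1)·8 = 216.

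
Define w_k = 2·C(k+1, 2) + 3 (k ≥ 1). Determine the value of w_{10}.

113

C(11, 2) = 55, so w_{10} = 113.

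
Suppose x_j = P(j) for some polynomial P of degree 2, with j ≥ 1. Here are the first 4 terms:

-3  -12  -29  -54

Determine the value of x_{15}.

1st diffs: -9, -17, -25.
2nd diffs: -8, -8 (constant).
Newton forward-difference form: x_j = -3 + (-9)·C(j-1,1) + (-8)·C(j-1,2).
At j = 15: j-1 = 14, so x_{15} = -3 - 126 - 728 = -857.

-857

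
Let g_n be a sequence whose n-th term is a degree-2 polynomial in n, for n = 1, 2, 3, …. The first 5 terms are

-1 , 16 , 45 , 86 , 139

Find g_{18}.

1920

1st diffs: 17, 29, 41, 53.
2nd diffs: 12, 12, 12 (constant).
So g_n = 6n^2 - n - 6.
Evaluating at n = 18 gives g_{18} = 1920.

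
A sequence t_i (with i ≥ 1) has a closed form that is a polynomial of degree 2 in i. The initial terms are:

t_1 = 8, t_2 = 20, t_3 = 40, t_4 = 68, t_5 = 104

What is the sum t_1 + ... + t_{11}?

1st diffs: 12, 20, 28, 36.
2nd diffs: 8, 8, 8 (constant).
Newton forward-difference form: t_i = 8 + 12·C(i-1,1) + 8·C(i-1,2).
Continuing: …, 148, 200, 260, 328, …, t_{11} = 488.
Summing i = 1..11 (11 terms) gives 2068.

2068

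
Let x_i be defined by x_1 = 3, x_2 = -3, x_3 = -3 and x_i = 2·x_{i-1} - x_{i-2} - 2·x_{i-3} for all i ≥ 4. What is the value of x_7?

21

Iterate the recurrence:
x_4 = -9; x_5 = -9; x_6 = -3; x_7 = 21.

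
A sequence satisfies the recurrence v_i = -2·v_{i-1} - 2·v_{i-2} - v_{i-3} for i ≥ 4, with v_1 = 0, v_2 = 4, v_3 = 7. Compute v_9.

7

v_4 = -22;  v_5 = 26;  v_6 = -15;  v_7 = 0;  v_8 = 4;  v_9 = 7.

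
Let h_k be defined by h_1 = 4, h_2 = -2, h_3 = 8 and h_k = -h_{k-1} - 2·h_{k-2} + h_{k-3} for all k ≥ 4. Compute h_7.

Compute successive terms:
h_4 = 0; h_5 = -18; h_6 = 26; h_7 = 10.

10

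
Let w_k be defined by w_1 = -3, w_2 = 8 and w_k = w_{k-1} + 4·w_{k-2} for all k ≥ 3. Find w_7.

Iterate the recurrence:
w_3 = -4;  w_4 = 28;  w_5 = 12;  w_6 = 124;  w_7 = 172.

172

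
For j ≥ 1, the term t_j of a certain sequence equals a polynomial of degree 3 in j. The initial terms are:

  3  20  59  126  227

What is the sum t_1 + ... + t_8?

1st diffs: 17, 39, 67, 101.
2nd diffs: 22, 28, 34.
3rd diffs: 6, 6 (constant).
So t_j = j^3 + 5j^2 - 5j + 2.
Continuing: 368, 555, 794.
Summing j = 1..8 (8 terms) gives 2152.

2152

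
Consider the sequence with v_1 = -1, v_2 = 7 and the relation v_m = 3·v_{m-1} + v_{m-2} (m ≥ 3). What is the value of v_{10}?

86863

Iterate the recurrence:
v_3 = 20; v_4 = 67; v_5 = 221; v_6 = 730; v_7 = 2411; v_8 = 7963; v_9 = 26300; v_{10} = 86863.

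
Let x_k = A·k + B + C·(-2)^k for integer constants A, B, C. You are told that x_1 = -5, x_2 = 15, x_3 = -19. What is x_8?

At k = 1, 2, 3: A + B - 2C = -5; 2A + B + 4C = 15; 3A + B - 8C = -19.
Subtracting the first from the second: A + 6C = 20.
Subtracting the second from the third: A - 12C = -34.
Solving: C = 3, A = 2, then B = -1.
Therefore x_8 = 16 + (-1) + 3·256 = 783.

783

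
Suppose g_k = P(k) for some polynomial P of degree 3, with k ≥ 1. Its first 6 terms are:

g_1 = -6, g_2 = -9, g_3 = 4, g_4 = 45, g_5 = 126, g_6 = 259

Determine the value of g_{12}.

2821

1st diffs: -3, 13, 41, 81, 133.
2nd diffs: 16, 28, 40, 52.
3rd diffs: 12, 12, 12 (constant).
Newton forward-difference form: g_k = -6 + (-3)·C(k-1,1) + 16·C(k-1,2) + 12·C(k-1,3).
At k = 12: k-1 = 11, so g_{12} = -6 - 33 + 880 + 1980 = 2821.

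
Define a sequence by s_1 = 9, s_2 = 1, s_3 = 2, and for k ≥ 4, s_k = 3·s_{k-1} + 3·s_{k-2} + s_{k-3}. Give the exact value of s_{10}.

52281

Step forward from the initial values:
s_4 = 18;  s_5 = 61;  s_6 = 239;  s_7 = 918;  s_8 = 3532;  s_9 = 13589;  s_{10} = 52281.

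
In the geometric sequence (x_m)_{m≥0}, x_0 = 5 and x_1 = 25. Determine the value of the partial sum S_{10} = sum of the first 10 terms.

Common ratio r = 5.
x_m = 5·5^(m-0).
S = 5·(5^10 - 1)/(5 - 1) = 5·(9765625 - 1)/(4) = 12207030.

12207030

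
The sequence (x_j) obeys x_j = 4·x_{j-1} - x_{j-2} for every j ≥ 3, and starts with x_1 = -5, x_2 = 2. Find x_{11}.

505357

Iterate the recurrence:
x_3 = 13; x_4 = 50; x_5 = 187; x_6 = 698; x_7 = 2605; x_8 = 9722; x_9 = 36283; x_{10} = 135410; x_{11} = 505357.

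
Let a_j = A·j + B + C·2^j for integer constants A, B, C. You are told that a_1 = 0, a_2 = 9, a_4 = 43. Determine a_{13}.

Write the equations: A + B + 2C = 0; 2A + B + 4C = 9; 4A + B + 16C = 43.
Subtracting the first from the second: A + 2C = 9.
Subtracting the second from the third: 2A + 12C = 34.
Solving: C = 2, A = 5, then B = -9.
Hence a_{13} = 5·13 + (-9) + 2·8192 = 16440.

16440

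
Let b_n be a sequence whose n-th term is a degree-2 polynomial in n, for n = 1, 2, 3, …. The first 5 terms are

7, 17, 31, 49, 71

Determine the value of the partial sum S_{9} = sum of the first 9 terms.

1st diffs: 10, 14, 18, 22.
2nd diffs: 4, 4, 4 (constant).
Newton forward-difference form: b_n = 7 + 10·C(n-1,1) + 4·C(n-1,2).
Continuing: 97, 127, 161, 199.
Summing n = 1..9 (9 terms) gives 759.

759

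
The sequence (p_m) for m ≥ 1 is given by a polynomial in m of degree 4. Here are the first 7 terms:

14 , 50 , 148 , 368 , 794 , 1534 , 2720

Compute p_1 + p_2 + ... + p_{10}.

27848

1st diffs: 36, 98, 220, 426, 740, 1186.
2nd diffs: 62, 122, 206, 314, 446.
3rd diffs: 60, 84, 108, 132.
4th diffs: 24, 24, 24 (constant).
Newton forward-difference form: p_m = 14 + 36·C(m-1,1) + 62·C(m-1,2) + 60·C(m-1,3) + 24·C(m-1,4).
Continuing: 4508, 7078, 10634.
Summing m = 1..10 (10 terms) gives 27848.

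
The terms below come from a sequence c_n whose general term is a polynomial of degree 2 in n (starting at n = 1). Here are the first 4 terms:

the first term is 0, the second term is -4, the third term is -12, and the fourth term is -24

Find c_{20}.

-760

1st diffs: -4, -8, -12.
2nd diffs: -4, -4 (constant).
So c_n = -2n^2 + 2n.
Evaluating at n = 20 gives c_{20} = -760.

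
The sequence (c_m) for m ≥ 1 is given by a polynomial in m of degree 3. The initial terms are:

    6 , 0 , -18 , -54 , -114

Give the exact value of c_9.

1st diffs: -6, -18, -36, -60.
2nd diffs: -12, -18, -24.
3rd diffs: -6, -6 (constant).
Newton forward-difference form: c_m = 6 + (-6)·C(m-1,1) + (-12)·C(m-1,2) + (-6)·C(m-1,3).
At m = 9: m-1 = 8, so c_9 = 6 - 48 - 336 - 336 = -714.

-714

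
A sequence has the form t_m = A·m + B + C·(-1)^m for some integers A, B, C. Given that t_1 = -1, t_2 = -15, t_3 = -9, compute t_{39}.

-153

The three given values yield: A + B - C = -1; 2A + B + C = -15; 3A + B - C = -9.
Subtracting the first from the second: A + 2C = -14.
Subtracting the second from the third: A - 2C = 6.
Solving: C = -5, A = -4, then B = -2.
So t_m = -4·m + (-2) + (-5)·(-1)^m; at m=39 this is -153.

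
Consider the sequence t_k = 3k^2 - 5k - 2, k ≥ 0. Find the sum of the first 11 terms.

Over k = 0..10: Σk = 55, Σk² = 385.
Total = (3)·385 + (-5)·55 + (-2)·11 = 858.

858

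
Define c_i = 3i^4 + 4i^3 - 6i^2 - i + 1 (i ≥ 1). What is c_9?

22105

c_9 = 3·9^4 + 4·9^3 - 6·9^2 - 1·9 + 1 = 22105.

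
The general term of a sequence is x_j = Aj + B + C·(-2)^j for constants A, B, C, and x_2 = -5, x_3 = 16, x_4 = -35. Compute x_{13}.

At j = 2, 3, 4: 2A + B + 4C = -5; 3A + B - 8C = 16; 4A + B + 16C = -35.
Subtracting the first from the second: A - 12C = 21.
Subtracting the second from the third: A + 24C = -51.
Solving: C = -2, A = -3, then B = 9.
Hence x_{13} = -3·13 + 9 + (-2)·(-8192) = 16354.

16354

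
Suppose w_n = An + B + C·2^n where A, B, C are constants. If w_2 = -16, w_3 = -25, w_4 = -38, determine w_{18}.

The three given values yield: 2A + B + 4C = -16; 3A + B + 8C = -25; 4A + B + 16C = -38.
Subtracting the first from the second: A + 4C = -9.
Subtracting the second from the third: A + 8C = -13.
Solving: C = -1, A = -5, then B = -2.
So w_n = -5·n + (-2) + (-1)·2^n; at n=18 this is -262236.

-262236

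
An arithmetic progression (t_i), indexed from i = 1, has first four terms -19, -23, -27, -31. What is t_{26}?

-119

Common difference d = -4.
t_i = -19 + (i - 1)·(-4).
t_{26} = -19 + 25·(-4) = -119.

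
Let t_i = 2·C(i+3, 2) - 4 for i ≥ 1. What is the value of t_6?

68

C(9, 2) = 36, so t_6 = 68.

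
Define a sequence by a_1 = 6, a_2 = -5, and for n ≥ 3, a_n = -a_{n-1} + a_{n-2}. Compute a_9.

Iterate the recurrence:
a_3 = 11; a_4 = -16; a_5 = 27; a_6 = -43; a_7 = 70; a_8 = -113; a_9 = 183.

183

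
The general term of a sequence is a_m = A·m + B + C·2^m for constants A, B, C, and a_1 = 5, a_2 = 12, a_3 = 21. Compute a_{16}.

65614

At m = 1, 2, 3: A + B + 2C = 5; 2A + B + 4C = 12; 3A + B + 8C = 21.
Subtracting the first from the second: A + 2C = 7.
Subtracting the second from the third: A + 4C = 9.
Solving: C = 1, A = 5, then B = -2.
Therefore a_{16} = 80 + (-2) + 1·65536 = 65614.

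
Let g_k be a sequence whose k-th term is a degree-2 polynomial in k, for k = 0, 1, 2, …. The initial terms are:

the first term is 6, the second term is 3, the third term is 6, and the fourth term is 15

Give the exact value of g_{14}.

510

1st diffs: -3, 3, 9.
2nd diffs: 6, 6 (constant).
Newton forward-difference form: g_k = 6 + (-3)·C(k,1) + 6·C(k,2).
At k = 14: k = 14, so g_{14} = 6 - 42 + 546 = 510.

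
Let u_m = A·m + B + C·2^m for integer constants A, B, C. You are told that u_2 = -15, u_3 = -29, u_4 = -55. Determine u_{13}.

At m = 2, 3, 4: 2A + B + 4C = -15; 3A + B + 8C = -29; 4A + B + 16C = -55.
Subtracting the first from the second: A + 4C = -14.
Subtracting the second from the third: A + 8C = -26.
Solving: C = -3, A = -2, then B = 1.
Therefore u_{13} = -26 + 1 + (-3)·8192 = -24601.

-24601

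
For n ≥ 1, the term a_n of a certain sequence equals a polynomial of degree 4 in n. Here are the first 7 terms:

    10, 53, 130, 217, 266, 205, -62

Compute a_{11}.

1st diffs: 43, 77, 87, 49, -61, -267.
2nd diffs: 34, 10, -38, -110, -206.
3rd diffs: -24, -48, -72, -96.
4th diffs: -24, -24, -24 (constant).
Newton forward-difference form: a_n = 10 + 43·C(n-1,1) + 34·C(n-1,2) + (-24)·C(n-1,3) + (-24)·C(n-1,4).
At n = 11: n-1 = 10, so a_{11} = 10 + 430 + 1530 - 2880 - 5040 = -5950.

-5950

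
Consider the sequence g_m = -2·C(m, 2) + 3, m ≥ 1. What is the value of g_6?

-27

C(6, 2) = 15, so g_6 = -27.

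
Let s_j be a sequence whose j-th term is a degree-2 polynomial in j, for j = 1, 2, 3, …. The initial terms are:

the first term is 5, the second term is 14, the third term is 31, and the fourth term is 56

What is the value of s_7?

1st diffs: 9, 17, 25.
2nd diffs: 8, 8 (constant).
Newton forward-difference form: s_j = 5 + 9·C(j-1,1) + 8·C(j-1,2).
At j = 7: j-1 = 6, so s_7 = 5 + 54 + 120 = 179.

179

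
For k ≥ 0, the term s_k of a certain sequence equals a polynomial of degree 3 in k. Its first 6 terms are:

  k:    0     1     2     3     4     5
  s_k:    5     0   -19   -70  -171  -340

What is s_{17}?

-14224

1st diffs: -5, -19, -51, -101, -169.
2nd diffs: -14, -32, -50, -68.
3rd diffs: -18, -18, -18 (constant).
So s_k = -3k^3 + 2k^2 - 4k + 5.
Evaluating at k = 17 gives s_{17} = -14224.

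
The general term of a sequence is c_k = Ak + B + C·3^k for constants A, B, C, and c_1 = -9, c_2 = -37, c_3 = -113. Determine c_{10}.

Plug in k = 1, 2, 3: A + B + 3C = -9; 2A + B + 9C = -37; 3A + B + 27C = -113.
Subtracting the first from the second: A + 6C = -28.
Subtracting the second from the third: A + 18C = -76.
Solving: C = -4, A = -4, then B = 7.
So c_k = -4·k + 7 + (-4)·3^k; at k=10 this is -236229.

-236229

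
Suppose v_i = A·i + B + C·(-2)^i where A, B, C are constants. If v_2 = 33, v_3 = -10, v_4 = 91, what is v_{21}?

-8388496

Write the equations: 2A + B + 4C = 33; 3A + B - 8C = -10; 4A + B + 16C = 91.
Subtracting the first from the second: A - 12C = -43.
Subtracting the second from the third: A + 24C = 101.
Solving: C = 4, A = 5, then B = 7.
Therefore v_{21} = 105 + 7 + 4·(-2097152) = -8388496.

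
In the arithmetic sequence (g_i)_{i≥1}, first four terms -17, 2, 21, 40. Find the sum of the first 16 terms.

2008

Common difference d = 19.
g_i = -17 + (i - 1)·19.
g_{16} = 268; S = 16·(-17 + 268)/2 = 2008.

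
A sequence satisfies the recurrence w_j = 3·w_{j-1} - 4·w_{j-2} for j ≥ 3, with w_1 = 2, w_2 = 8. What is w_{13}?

Iterate the recurrence:
w_3 = 16, w_4 = 16, w_5 = -16, …, w_{10} = 1424, w_{11} = 4336, w_{12} = 7312, w_{13} = 4592.

4592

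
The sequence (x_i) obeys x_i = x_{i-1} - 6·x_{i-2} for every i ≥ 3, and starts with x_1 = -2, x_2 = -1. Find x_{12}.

Iterate the recurrence:
x_3 = 11;  x_4 = 17;  x_5 = -49;  x_6 = -151;  x_7 = 143;  x_8 = 1049;  x_9 = 191;  x_{10} = -6103;  x_{11} = -7249;  x_{12} = 29369.

29369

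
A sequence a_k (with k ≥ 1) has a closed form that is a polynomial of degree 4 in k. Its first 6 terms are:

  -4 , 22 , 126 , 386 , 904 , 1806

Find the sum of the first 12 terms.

1st diffs: 26, 104, 260, 518, 902.
2nd diffs: 78, 156, 258, 384.
3rd diffs: 78, 102, 126.
4th diffs: 24, 24 (constant).
Newton forward-difference form: a_k = -4 + 26·C(k-1,1) + 78·C(k-1,2) + 78·C(k-1,3) + 24·C(k-1,4).
Continuing: …, 3242, 5386, 8436, 12614, …, a_{12} = 25362.
Summing k = 1..12 (12 terms) gives 76446.

76446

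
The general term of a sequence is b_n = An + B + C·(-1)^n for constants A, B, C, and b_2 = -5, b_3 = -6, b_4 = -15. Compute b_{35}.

Plug in n = 2, 3, 4: 2A + B + C = -5; 3A + B - C = -6; 4A + B + C = -15.
Subtracting the first from the second: A - 2C = -1.
Subtracting the second from the third: A + 2C = -9.
Solving: C = -2, A = -5, then B = 7.
Therefore b_{35} = -175 + 7 + (-2)·(-1) = -166.

-166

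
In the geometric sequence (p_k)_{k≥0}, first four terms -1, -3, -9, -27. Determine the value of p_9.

Common ratio r = 3.
p_k = (-1)·3^(k-0).
p_9 = (-1)·3^9 = -19683.

-19683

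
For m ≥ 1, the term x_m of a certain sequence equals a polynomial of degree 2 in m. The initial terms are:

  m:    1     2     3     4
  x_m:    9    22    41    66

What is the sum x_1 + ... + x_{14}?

1st diffs: 13, 19, 25.
2nd diffs: 6, 6 (constant).
So x_m = 3m^2 + 4m + 2.
Continuing: …, 97, 134, 177, 226, …, x_{14} = 646.
Summing m = 1..14 (14 terms) gives 3493.

3493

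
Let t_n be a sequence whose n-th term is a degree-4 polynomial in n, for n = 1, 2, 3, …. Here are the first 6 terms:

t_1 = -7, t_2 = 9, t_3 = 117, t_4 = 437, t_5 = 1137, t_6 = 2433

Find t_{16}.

1st diffs: 16, 108, 320, 700, 1296.
2nd diffs: 92, 212, 380, 596.
3rd diffs: 120, 168, 216.
4th diffs: 48, 48 (constant).
So t_n = 2n^4 - 4n^2 - 2n - 3.
Evaluating at n = 16 gives t_{16} = 130013.

130013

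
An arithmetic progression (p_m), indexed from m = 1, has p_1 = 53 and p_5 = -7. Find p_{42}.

Common difference d = (-7 - 53) / (5 - 1) = -15.
p_m = 53 + (m - 1)·(-15).
p_{42} = 53 + 41·(-15) = -562.

-562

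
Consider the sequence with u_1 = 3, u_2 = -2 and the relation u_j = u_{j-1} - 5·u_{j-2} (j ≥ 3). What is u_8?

Applying the relation repeatedly:
u_3 = -17;  u_4 = -7;  u_5 = 78;  u_6 = 113;  u_7 = -277;  u_8 = -842.

-842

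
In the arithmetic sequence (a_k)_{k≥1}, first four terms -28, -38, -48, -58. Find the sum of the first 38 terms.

-8094

Common difference d = -10.
a_k = -28 + (k - 1)·(-10).
a_{38} = -398; S = 38·(-28 + (-398))/2 = -8094.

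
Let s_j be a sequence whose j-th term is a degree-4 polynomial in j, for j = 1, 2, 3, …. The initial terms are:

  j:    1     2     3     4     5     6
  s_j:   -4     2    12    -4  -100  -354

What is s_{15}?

-34500

1st diffs: 6, 10, -16, -96, -254.
2nd diffs: 4, -26, -80, -158.
3rd diffs: -30, -54, -78.
4th diffs: -24, -24 (constant).
Newton forward-difference form: s_j = -4 + 6·C(j-1,1) + 4·C(j-1,2) + (-30)·C(j-1,3) + (-24)·C(j-1,4).
At j = 15: j-1 = 14, so s_{15} = -4 + 84 + 364 - 10920 - 24024 = -34500.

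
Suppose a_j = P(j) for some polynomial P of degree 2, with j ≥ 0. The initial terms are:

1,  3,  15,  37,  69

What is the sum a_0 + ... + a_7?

624

1st diffs: 2, 12, 22, 32.
2nd diffs: 10, 10, 10 (constant).
Newton forward-difference form: a_j = 1 + 2·C(j,1) + 10·C(j,2).
Continuing: 111, 163, 225.
Summing j = 0..7 (8 terms) gives 624.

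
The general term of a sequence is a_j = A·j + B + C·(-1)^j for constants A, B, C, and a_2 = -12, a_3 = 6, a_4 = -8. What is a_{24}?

32

Plug in j = 2, 3, 4: 2A + B + C = -12; 3A + B - C = 6; 4A + B + C = -8.
Subtracting the first from the second: A - 2C = 18.
Subtracting the second from the third: A + 2C = -14.
Solving: C = -8, A = 2, then B = -8.
So a_j = 2·j + (-8) + (-8)·(-1)^j; at j=24 this is 32.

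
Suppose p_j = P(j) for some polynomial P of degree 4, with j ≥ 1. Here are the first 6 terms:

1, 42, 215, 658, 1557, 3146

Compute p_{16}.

142786

1st diffs: 41, 173, 443, 899, 1589.
2nd diffs: 132, 270, 456, 690.
3rd diffs: 138, 186, 234.
4th diffs: 48, 48 (constant).
Newton forward-difference form: p_j = 1 + 41·C(j-1,1) + 132·C(j-1,2) + 138·C(j-1,3) + 48·C(j-1,4).
At j = 16: j-1 = 15, so p_{16} = 1 + 615 + 13860 + 62790 + 65520 = 142786.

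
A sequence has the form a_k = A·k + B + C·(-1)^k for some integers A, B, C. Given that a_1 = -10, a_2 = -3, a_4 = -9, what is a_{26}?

-75

Write the equations: A + B - C = -10; 2A + B + C = -3; 4A + B + C = -9.
Subtracting the first from the second: A + 2C = 7.
Subtracting the second from the third: 2A = -6.
Solving: C = 5, A = -3, then B = -2.
Hence a_{26} = -3·26 + (-2) + 5·1 = -75.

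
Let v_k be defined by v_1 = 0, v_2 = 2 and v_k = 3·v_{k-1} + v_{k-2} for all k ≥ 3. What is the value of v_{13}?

Compute successive terms:
v_3 = 6; v_4 = 20; v_5 = 66; …; v_{10} = 25940; v_{11} = 85674; v_{12} = 282962; v_{13} = 934560.

934560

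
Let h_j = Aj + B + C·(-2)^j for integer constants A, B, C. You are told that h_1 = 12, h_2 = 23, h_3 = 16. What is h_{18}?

The three given values yield: A + B - 2C = 12; 2A + B + 4C = 23; 3A + B - 8C = 16.
Subtracting the first from the second: A + 6C = 11.
Subtracting the second from the third: A - 12C = -7.
Solving: C = 1, A = 5, then B = 9.
So h_j = 5·j + 9 + 1·(-2)^j; at j=18 this is 262243.

262243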